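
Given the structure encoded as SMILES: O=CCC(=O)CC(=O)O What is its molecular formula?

Walk through each heavy atom and fill implicit hydrogens from standard valence (C 4, N 3, O 2, S 2, halogen 1):
  atom 1: O, bond orders sum to 2 (valence 2) → 0 H
  atom 2: C, bond orders sum to 3 (valence 4) → 1 H
  atom 3: C, bond orders sum to 2 (valence 4) → 2 H
  atom 4: C, bond orders sum to 4 (valence 4) → 0 H
  atom 5: O, bond orders sum to 2 (valence 2) → 0 H
  atom 6: C, bond orders sum to 2 (valence 4) → 2 H
  atom 7: C, bond orders sum to 4 (valence 4) → 0 H
  atom 8: O, bond orders sum to 2 (valence 2) → 0 H
  atom 9: O, bond orders sum to 1 (valence 2) → 1 H
Totals → C:5, H:6, O:4.

C5H6O4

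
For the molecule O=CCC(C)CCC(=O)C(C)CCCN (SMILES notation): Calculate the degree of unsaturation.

2

Molecular formula: C12H23NO2.
DoU = (2C + 2 + N − H − X) / 2, where X is the halogen count and O/S are ignored.
    = (2·12 + 2 + 1 − 23 − 0) / 2 = 4 / 2 = 2.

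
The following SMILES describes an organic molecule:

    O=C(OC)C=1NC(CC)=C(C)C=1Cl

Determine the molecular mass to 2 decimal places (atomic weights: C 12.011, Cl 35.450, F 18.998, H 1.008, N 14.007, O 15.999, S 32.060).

201.65 g/mol

First, the molecular formula is C9H12ClNO2 (counting implicit H from valence).
  C: 9 × 12.011 = 108.099
  Cl: 1 × 35.450 = 35.450
  H: 12 × 1.008 = 12.096
  N: 1 × 14.007 = 14.007
  O: 2 × 15.999 = 31.998
Sum: 9×12.011 + 1×35.450 + 12×1.008 + 1×14.007 + 2×15.999 = 201.650 → 201.65 g/mol.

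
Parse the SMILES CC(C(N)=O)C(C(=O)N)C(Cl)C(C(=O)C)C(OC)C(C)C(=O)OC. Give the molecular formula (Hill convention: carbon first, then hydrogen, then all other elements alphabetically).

Walk through each heavy atom and fill implicit hydrogens from standard valence (C 4, N 3, O 2, S 2, halogen 1):
  atom 1: C, bond orders sum to 1 (valence 4) → 3 H
  atom 2: C, bond orders sum to 3 (valence 4) → 1 H
  atom 3: C, bond orders sum to 4 (valence 4) → 0 H
  atom 4: N, bond orders sum to 1 (valence 3) → 2 H
  atom 5: O, bond orders sum to 2 (valence 2) → 0 H
  atom 6: C, bond orders sum to 3 (valence 4) → 1 H
  atom 7: C, bond orders sum to 4 (valence 4) → 0 H
  atom 8: O, bond orders sum to 2 (valence 2) → 0 H
  atom 9: N, bond orders sum to 1 (valence 3) → 2 H
  atom 10: C, bond orders sum to 3 (valence 4) → 1 H
  atom 11: Cl (halogen, monovalent) → 0 H
  atom 12: C, bond orders sum to 3 (valence 4) → 1 H
  atom 13: C, bond orders sum to 4 (valence 4) → 0 H
  atom 14: O, bond orders sum to 2 (valence 2) → 0 H
  atom 15: C, bond orders sum to 1 (valence 4) → 3 H
  atom 16: C, bond orders sum to 3 (valence 4) → 1 H
  atom 17: O, bond orders sum to 2 (valence 2) → 0 H
  atom 18: C, bond orders sum to 1 (valence 4) → 3 H
  atom 19: C, bond orders sum to 3 (valence 4) → 1 H
  atom 20: C, bond orders sum to 1 (valence 4) → 3 H
  atom 21: C, bond orders sum to 4 (valence 4) → 0 H
  atom 22: O, bond orders sum to 2 (valence 2) → 0 H
  atom 23: O, bond orders sum to 2 (valence 2) → 0 H
  atom 24: C, bond orders sum to 1 (valence 4) → 3 H
Totals → C:15, H:25, Cl:1, N:2, O:6.
In Hill order: C15H25ClN2O6.

C15H25ClN2O6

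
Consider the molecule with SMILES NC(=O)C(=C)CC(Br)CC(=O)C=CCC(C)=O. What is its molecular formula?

C12H16BrNO3

Walk through each heavy atom and fill implicit hydrogens from standard valence (C 4, N 3, O 2, S 2, halogen 1):
  atom 1: N, bond orders sum to 1 (valence 3) → 2 H
  atom 2: C, bond orders sum to 4 (valence 4) → 0 H
  atom 3: O, bond orders sum to 2 (valence 2) → 0 H
  atom 4: C, bond orders sum to 4 (valence 4) → 0 H
  atom 5: C, bond orders sum to 2 (valence 4) → 2 H
  atom 6: C, bond orders sum to 2 (valence 4) → 2 H
  atom 7: C, bond orders sum to 3 (valence 4) → 1 H
  atom 8: Br (halogen, monovalent) → 0 H
  atom 9: C, bond orders sum to 2 (valence 4) → 2 H
  atom 10: C, bond orders sum to 4 (valence 4) → 0 H
  atom 11: O, bond orders sum to 2 (valence 2) → 0 H
  atom 12: C, bond orders sum to 3 (valence 4) → 1 H
  atom 13: C, bond orders sum to 3 (valence 4) → 1 H
  atom 14: C, bond orders sum to 2 (valence 4) → 2 H
  atom 15: C, bond orders sum to 4 (valence 4) → 0 H
  atom 16: C, bond orders sum to 1 (valence 4) → 3 H
  atom 17: O, bond orders sum to 2 (valence 2) → 0 H
Totals → C:12, H:16, Br:1, N:1, O:3.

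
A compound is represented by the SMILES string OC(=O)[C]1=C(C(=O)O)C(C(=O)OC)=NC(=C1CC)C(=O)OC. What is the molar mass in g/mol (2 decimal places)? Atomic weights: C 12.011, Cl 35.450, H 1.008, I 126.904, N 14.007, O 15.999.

311.25 g/mol

First, the molecular formula is C13H13NO8 (counting implicit H from valence).
  C: 13 × 12.011 = 156.143
  H: 13 × 1.008 = 13.104
  N: 1 × 14.007 = 14.007
  O: 8 × 15.999 = 127.992
Sum: 13×12.011 + 13×1.008 + 1×14.007 + 8×15.999 = 311.246 → 311.25 g/mol.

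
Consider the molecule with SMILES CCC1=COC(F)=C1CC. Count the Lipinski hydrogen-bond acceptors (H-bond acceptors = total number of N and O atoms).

N atoms: 0; O atoms: 1.
Lipinski HBA = 0 + 1 = 1.

1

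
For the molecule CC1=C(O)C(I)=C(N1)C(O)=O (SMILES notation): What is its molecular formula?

Walk through each heavy atom and fill implicit hydrogens from standard valence (C 4, N 3, O 2, S 2, halogen 1):
  atom 1: C, bond orders sum to 1 (valence 4) → 3 H
  atom 2: C, bond orders sum to 4 (valence 4) → 0 H
  atom 3: C, bond orders sum to 4 (valence 4) → 0 H
  atom 4: O, bond orders sum to 1 (valence 2) → 1 H
  atom 5: C, bond orders sum to 4 (valence 4) → 0 H
  atom 6: I (halogen, monovalent) → 0 H
  atom 7: C, bond orders sum to 4 (valence 4) → 0 H
  atom 8: N, bond orders sum to 2 (valence 3) → 1 H
  atom 9: C, bond orders sum to 4 (valence 4) → 0 H
  atom 10: O, bond orders sum to 1 (valence 2) → 1 H
  atom 11: O, bond orders sum to 2 (valence 2) → 0 H
Totals → C:6, H:6, I:1, N:1, O:3.
In Hill order: C6H6INO3.

C6H6INO3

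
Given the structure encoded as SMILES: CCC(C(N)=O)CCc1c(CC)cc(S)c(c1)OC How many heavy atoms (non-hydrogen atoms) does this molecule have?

19

Every atom symbol written in the SMILES (organic subset) is one heavy atom; implicit H are not written.
Heavy atoms by element → C:15, N:1, O:2, S:1.
Total: 19.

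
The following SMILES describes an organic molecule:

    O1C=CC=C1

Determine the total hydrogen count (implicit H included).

Walk through each heavy atom and fill implicit hydrogens from standard valence (C 4, N 3, O 2, S 2, halogen 1):
  atom 1: O, bond orders sum to 2 (valence 2) → 0 H
  atom 2: C, bond orders sum to 3 (valence 4) → 1 H
  atom 3: C, bond orders sum to 3 (valence 4) → 1 H
  atom 4: C, bond orders sum to 3 (valence 4) → 1 H
  atom 5: C, bond orders sum to 3 (valence 4) → 1 H
Total hydrogens: 4.

4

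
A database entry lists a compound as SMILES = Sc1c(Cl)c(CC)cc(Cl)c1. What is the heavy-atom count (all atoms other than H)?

11

Every atom symbol written in the SMILES (organic subset) is one heavy atom; implicit H are not written.
Heavy atoms by element → C:8, Cl:2, S:1.
Total: 11.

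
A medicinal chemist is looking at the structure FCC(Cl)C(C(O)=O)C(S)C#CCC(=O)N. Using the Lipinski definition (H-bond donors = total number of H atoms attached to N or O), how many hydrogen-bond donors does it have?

3

Donors: find every N or O and count the H atoms it carries.
  atom 7 (O): bond orders sum to 1 → 1 H
  atom 8 (O): bond orders sum to 2 → 0 H
  atom 15 (O): bond orders sum to 2 → 0 H
  atom 16 (N): bond orders sum to 1 → 2 H
Lipinski HBD = 3.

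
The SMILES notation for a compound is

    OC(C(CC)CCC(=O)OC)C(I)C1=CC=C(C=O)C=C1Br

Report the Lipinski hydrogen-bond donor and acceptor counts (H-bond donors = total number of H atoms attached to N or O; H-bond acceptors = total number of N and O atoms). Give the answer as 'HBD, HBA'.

Donors: find every N or O and count the H atoms it carries.
  atom 1 (O): bond orders sum to 1 → 1 H
  atom 9 (O): bond orders sum to 2 → 0 H
  atom 10 (O): bond orders sum to 2 → 0 H
  atom 19 (O): bond orders sum to 2 → 0 H
Lipinski HBD = 1.
Acceptors: N atoms = 0, O atoms = 4 → HBA = 4.

1, 4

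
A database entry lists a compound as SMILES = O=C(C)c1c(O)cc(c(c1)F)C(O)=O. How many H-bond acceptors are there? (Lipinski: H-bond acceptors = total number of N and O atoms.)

4

N atoms: 0; O atoms: 4.
Lipinski HBA = 0 + 4 = 4.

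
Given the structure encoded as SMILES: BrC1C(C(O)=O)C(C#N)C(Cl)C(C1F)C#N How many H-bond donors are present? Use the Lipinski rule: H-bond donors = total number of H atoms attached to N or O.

Donors: find every N or O and count the H atoms it carries.
  atom 5 (O): bond orders sum to 1 → 1 H
  atom 6 (O): bond orders sum to 2 → 0 H
  atom 9 (N): bond orders sum to 3 → 0 H
  atom 16 (N): bond orders sum to 3 → 0 H
Lipinski HBD = 1.

1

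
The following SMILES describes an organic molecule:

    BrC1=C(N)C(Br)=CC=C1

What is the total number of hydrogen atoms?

5

Walk through each heavy atom and fill implicit hydrogens from standard valence (C 4, N 3, O 2, S 2, halogen 1):
  atom 1: Br (halogen, monovalent) → 0 H
  atom 2: C, bond orders sum to 4 (valence 4) → 0 H
  atom 3: C, bond orders sum to 4 (valence 4) → 0 H
  atom 4: N, bond orders sum to 1 (valence 3) → 2 H
  atom 5: C, bond orders sum to 4 (valence 4) → 0 H
  atom 6: Br (halogen, monovalent) → 0 H
  atom 7: C, bond orders sum to 3 (valence 4) → 1 H
  atom 8: C, bond orders sum to 3 (valence 4) → 1 H
  atom 9: C, bond orders sum to 3 (valence 4) → 1 H
Total hydrogens: 5.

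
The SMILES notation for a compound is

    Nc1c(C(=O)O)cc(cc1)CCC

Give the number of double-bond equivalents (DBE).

Molecular formula: C10H13NO2.
DoU = (2C + 2 + N − H − X) / 2, where X is the halogen count and O/S are ignored.
    = (2·10 + 2 + 1 − 13 − 0) / 2 = 10 / 2 = 5.

5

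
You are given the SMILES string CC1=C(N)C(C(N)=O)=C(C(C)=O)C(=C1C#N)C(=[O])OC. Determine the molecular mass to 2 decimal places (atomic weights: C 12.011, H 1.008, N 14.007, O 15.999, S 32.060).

First, the molecular formula is C13H13N3O4 (counting implicit H from valence).
  C: 13 × 12.011 = 156.143
  H: 13 × 1.008 = 13.104
  N: 3 × 14.007 = 42.021
  O: 4 × 15.999 = 63.996
Sum: 13×12.011 + 13×1.008 + 3×14.007 + 4×15.999 = 275.264 → 275.26 g/mol.

275.26 g/mol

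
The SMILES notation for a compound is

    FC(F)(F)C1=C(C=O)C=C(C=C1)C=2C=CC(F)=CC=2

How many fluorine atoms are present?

4

Scan the SMILES for F atoms (remember two-letter symbols like Cl and Br are single atoms).
Fluorine count: 4.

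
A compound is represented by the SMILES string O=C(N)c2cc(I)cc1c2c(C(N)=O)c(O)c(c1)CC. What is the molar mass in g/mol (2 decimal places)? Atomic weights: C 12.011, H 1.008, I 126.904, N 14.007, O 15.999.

384.17 g/mol

First, the molecular formula is C14H13IN2O3 (counting implicit H from valence).
  C: 14 × 12.011 = 168.154
  H: 13 × 1.008 = 13.104
  I: 1 × 126.904 = 126.904
  N: 2 × 14.007 = 28.014
  O: 3 × 15.999 = 47.997
Sum: 14×12.011 + 13×1.008 + 1×126.904 + 2×14.007 + 3×15.999 = 384.173 → 384.17 g/mol.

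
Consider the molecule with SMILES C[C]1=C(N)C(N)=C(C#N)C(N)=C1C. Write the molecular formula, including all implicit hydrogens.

C9H12N4

Walk through each heavy atom and fill implicit hydrogens from standard valence (C 4, N 3, O 2, S 2, halogen 1):
  atom 1: C, bond orders sum to 1 (valence 4) → 3 H
  atom 2: C with explicit H count 0
  atom 3: C, bond orders sum to 4 (valence 4) → 0 H
  atom 4: N, bond orders sum to 1 (valence 3) → 2 H
  atom 5: C, bond orders sum to 4 (valence 4) → 0 H
  atom 6: N, bond orders sum to 1 (valence 3) → 2 H
  atom 7: C, bond orders sum to 4 (valence 4) → 0 H
  atom 8: C, bond orders sum to 4 (valence 4) → 0 H
  atom 9: N, bond orders sum to 3 (valence 3) → 0 H
  atom 10: C, bond orders sum to 4 (valence 4) → 0 H
  atom 11: N, bond orders sum to 1 (valence 3) → 2 H
  atom 12: C, bond orders sum to 4 (valence 4) → 0 H
  atom 13: C, bond orders sum to 1 (valence 4) → 3 H
Totals → C:9, H:12, N:4.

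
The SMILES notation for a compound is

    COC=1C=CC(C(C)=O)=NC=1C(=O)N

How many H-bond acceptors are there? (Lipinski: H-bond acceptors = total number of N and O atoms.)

N atoms: 2; O atoms: 3.
Lipinski HBA = 2 + 3 = 5.

5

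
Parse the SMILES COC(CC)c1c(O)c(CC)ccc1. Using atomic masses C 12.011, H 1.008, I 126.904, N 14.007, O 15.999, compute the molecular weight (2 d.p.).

First, the molecular formula is C12H18O2 (counting implicit H from valence).
  C: 12 × 12.011 = 144.132
  H: 18 × 1.008 = 18.144
  O: 2 × 15.999 = 31.998
Sum: 12×12.011 + 18×1.008 + 2×15.999 = 194.274 → 194.27 g/mol.

194.27 g/mol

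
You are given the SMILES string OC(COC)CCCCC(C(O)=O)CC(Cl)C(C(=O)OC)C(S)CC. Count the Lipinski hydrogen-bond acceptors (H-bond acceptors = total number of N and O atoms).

N atoms: 0; O atoms: 6.
Lipinski HBA = 0 + 6 = 6.

6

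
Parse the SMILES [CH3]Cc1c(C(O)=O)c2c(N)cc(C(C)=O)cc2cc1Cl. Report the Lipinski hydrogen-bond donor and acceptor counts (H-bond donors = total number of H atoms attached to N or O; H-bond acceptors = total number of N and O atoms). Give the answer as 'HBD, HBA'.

3, 4

Donors: find every N or O and count the H atoms it carries.
  atom 6 (O): bond orders sum to 1 → 1 H
  atom 7 (O): bond orders sum to 2 → 0 H
  atom 10 (N): bond orders sum to 1 → 2 H
  atom 15 (O): bond orders sum to 2 → 0 H
Lipinski HBD = 3.
Acceptors: N atoms = 1, O atoms = 3 → HBA = 4.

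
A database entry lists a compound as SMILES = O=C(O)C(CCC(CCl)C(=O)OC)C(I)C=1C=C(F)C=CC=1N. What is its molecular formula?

C15H18ClFINO4

Walk through each heavy atom and fill implicit hydrogens from standard valence (C 4, N 3, O 2, S 2, halogen 1):
  atom 1: O, bond orders sum to 2 (valence 2) → 0 H
  atom 2: C, bond orders sum to 4 (valence 4) → 0 H
  atom 3: O, bond orders sum to 1 (valence 2) → 1 H
  atom 4: C, bond orders sum to 3 (valence 4) → 1 H
  atom 5: C, bond orders sum to 2 (valence 4) → 2 H
  atom 6: C, bond orders sum to 2 (valence 4) → 2 H
  atom 7: C, bond orders sum to 3 (valence 4) → 1 H
  atom 8: C, bond orders sum to 2 (valence 4) → 2 H
  atom 9: Cl (halogen, monovalent) → 0 H
  atom 10: C, bond orders sum to 4 (valence 4) → 0 H
  atom 11: O, bond orders sum to 2 (valence 2) → 0 H
  atom 12: O, bond orders sum to 2 (valence 2) → 0 H
  atom 13: C, bond orders sum to 1 (valence 4) → 3 H
  atom 14: C, bond orders sum to 3 (valence 4) → 1 H
  atom 15: I (halogen, monovalent) → 0 H
  atom 16: C, bond orders sum to 4 (valence 4) → 0 H
  atom 17: C, bond orders sum to 3 (valence 4) → 1 H
  atom 18: C, bond orders sum to 4 (valence 4) → 0 H
  atom 19: F (halogen, monovalent) → 0 H
  atom 20: C, bond orders sum to 3 (valence 4) → 1 H
  atom 21: C, bond orders sum to 3 (valence 4) → 1 H
  atom 22: C, bond orders sum to 4 (valence 4) → 0 H
  atom 23: N, bond orders sum to 1 (valence 3) → 2 H
Totals → C:15, H:18, Cl:1, F:1, I:1, N:1, O:4.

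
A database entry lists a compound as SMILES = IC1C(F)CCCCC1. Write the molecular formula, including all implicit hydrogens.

C7H12FI

Walk through each heavy atom and fill implicit hydrogens from standard valence (C 4, N 3, O 2, S 2, halogen 1):
  atom 1: I (halogen, monovalent) → 0 H
  atom 2: C, bond orders sum to 3 (valence 4) → 1 H
  atom 3: C, bond orders sum to 3 (valence 4) → 1 H
  atom 4: F (halogen, monovalent) → 0 H
  atom 5: C, bond orders sum to 2 (valence 4) → 2 H
  atom 6: C, bond orders sum to 2 (valence 4) → 2 H
  atom 7: C, bond orders sum to 2 (valence 4) → 2 H
  atom 8: C, bond orders sum to 2 (valence 4) → 2 H
  atom 9: C, bond orders sum to 2 (valence 4) → 2 H
Totals → C:7, H:12, F:1, I:1.
In Hill order: C7H12FI.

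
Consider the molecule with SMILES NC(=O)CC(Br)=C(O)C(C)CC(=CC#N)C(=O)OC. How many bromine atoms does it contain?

1

Scan the SMILES for Br atoms (remember two-letter symbols like Cl and Br are single atoms).
Bromine count: 1.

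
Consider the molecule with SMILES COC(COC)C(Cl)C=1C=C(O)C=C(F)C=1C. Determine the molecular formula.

C12H16ClFO3

Walk through each heavy atom and fill implicit hydrogens from standard valence (C 4, N 3, O 2, S 2, halogen 1):
  atom 1: C, bond orders sum to 1 (valence 4) → 3 H
  atom 2: O, bond orders sum to 2 (valence 2) → 0 H
  atom 3: C, bond orders sum to 3 (valence 4) → 1 H
  atom 4: C, bond orders sum to 2 (valence 4) → 2 H
  atom 5: O, bond orders sum to 2 (valence 2) → 0 H
  atom 6: C, bond orders sum to 1 (valence 4) → 3 H
  atom 7: C, bond orders sum to 3 (valence 4) → 1 H
  atom 8: Cl (halogen, monovalent) → 0 H
  atom 9: C, bond orders sum to 4 (valence 4) → 0 H
  atom 10: C, bond orders sum to 3 (valence 4) → 1 H
  atom 11: C, bond orders sum to 4 (valence 4) → 0 H
  atom 12: O, bond orders sum to 1 (valence 2) → 1 H
  atom 13: C, bond orders sum to 3 (valence 4) → 1 H
  atom 14: C, bond orders sum to 4 (valence 4) → 0 H
  atom 15: F (halogen, monovalent) → 0 H
  atom 16: C, bond orders sum to 4 (valence 4) → 0 H
  atom 17: C, bond orders sum to 1 (valence 4) → 3 H
Totals → C:12, H:16, Cl:1, F:1, O:3.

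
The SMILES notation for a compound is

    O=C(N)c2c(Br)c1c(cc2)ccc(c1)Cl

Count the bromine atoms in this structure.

1

Scan the SMILES for Br atoms (remember two-letter symbols like Cl and Br are single atoms).
Bromine count: 1.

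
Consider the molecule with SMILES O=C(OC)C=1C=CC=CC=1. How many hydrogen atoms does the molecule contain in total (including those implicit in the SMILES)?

Walk through each heavy atom and fill implicit hydrogens from standard valence (C 4, N 3, O 2, S 2, halogen 1):
  atom 1: O, bond orders sum to 2 (valence 2) → 0 H
  atom 2: C, bond orders sum to 4 (valence 4) → 0 H
  atom 3: O, bond orders sum to 2 (valence 2) → 0 H
  atom 4: C, bond orders sum to 1 (valence 4) → 3 H
  atom 5: C, bond orders sum to 4 (valence 4) → 0 H
  atom 6: C, bond orders sum to 3 (valence 4) → 1 H
  atom 7: C, bond orders sum to 3 (valence 4) → 1 H
  atom 8: C, bond orders sum to 3 (valence 4) → 1 H
  atom 9: C, bond orders sum to 3 (valence 4) → 1 H
  atom 10: C, bond orders sum to 3 (valence 4) → 1 H
Total hydrogens: 8.

8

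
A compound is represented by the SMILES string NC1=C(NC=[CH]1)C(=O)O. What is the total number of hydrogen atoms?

Walk through each heavy atom and fill implicit hydrogens from standard valence (C 4, N 3, O 2, S 2, halogen 1):
  atom 1: N, bond orders sum to 1 (valence 3) → 2 H
  atom 2: C, bond orders sum to 4 (valence 4) → 0 H
  atom 3: C, bond orders sum to 4 (valence 4) → 0 H
  atom 4: N, bond orders sum to 2 (valence 3) → 1 H
  atom 5: C, bond orders sum to 3 (valence 4) → 1 H
  atom 6: C with explicit H count 1
  atom 7: C, bond orders sum to 4 (valence 4) → 0 H
  atom 8: O, bond orders sum to 2 (valence 2) → 0 H
  atom 9: O, bond orders sum to 1 (valence 2) → 1 H
Total hydrogens: 6.

6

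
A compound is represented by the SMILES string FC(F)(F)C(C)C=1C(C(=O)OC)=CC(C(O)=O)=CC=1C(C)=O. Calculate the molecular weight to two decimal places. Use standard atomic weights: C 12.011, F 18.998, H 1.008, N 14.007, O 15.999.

First, the molecular formula is C14H13F3O5 (counting implicit H from valence).
  C: 14 × 12.011 = 168.154
  F: 3 × 18.998 = 56.994
  H: 13 × 1.008 = 13.104
  O: 5 × 15.999 = 79.995
Sum: 14×12.011 + 3×18.998 + 13×1.008 + 5×15.999 = 318.247 → 318.25 g/mol.

318.25 g/mol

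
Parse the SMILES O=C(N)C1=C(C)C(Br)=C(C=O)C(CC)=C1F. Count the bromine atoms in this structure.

Scan the SMILES for Br atoms (remember two-letter symbols like Cl and Br are single atoms).
Bromine count: 1.

1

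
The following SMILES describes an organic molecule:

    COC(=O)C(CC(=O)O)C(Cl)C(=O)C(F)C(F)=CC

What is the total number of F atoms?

2

Scan the SMILES for F atoms (remember two-letter symbols like Cl and Br are single atoms).
Fluorine count: 2.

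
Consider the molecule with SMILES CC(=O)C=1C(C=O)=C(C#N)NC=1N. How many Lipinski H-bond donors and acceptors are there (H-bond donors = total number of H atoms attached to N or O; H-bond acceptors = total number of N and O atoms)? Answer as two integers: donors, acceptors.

3, 5

Donors: find every N or O and count the H atoms it carries.
  atom 3 (O): bond orders sum to 2 → 0 H
  atom 7 (O): bond orders sum to 2 → 0 H
  atom 10 (N): bond orders sum to 3 → 0 H
  atom 11 (N): bond orders sum to 2 → 1 H
  atom 13 (N): bond orders sum to 1 → 2 H
Lipinski HBD = 3.
Acceptors: N atoms = 3, O atoms = 2 → HBA = 5.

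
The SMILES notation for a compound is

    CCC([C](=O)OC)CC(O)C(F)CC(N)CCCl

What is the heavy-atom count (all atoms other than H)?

18

Every atom symbol written in the SMILES (organic subset) is one heavy atom; implicit H are not written.
Heavy atoms by element → C:12, Cl:1, F:1, N:1, O:3.
Total: 18.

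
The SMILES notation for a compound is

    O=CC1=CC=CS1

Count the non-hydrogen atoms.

Every atom symbol written in the SMILES (organic subset) is one heavy atom; implicit H are not written.
Heavy atoms by element → C:5, O:1, S:1.
Total: 7.

7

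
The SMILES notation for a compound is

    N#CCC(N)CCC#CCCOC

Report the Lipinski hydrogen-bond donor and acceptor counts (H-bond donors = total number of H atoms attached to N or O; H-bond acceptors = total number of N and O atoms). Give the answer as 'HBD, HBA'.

2, 3

Donors: find every N or O and count the H atoms it carries.
  atom 1 (N): bond orders sum to 3 → 0 H
  atom 5 (N): bond orders sum to 1 → 2 H
  atom 12 (O): bond orders sum to 2 → 0 H
Lipinski HBD = 2.
Acceptors: N atoms = 2, O atoms = 1 → HBA = 3.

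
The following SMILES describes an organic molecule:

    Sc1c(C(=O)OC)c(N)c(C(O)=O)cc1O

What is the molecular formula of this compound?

C9H9NO5S

Walk through each heavy atom and fill implicit hydrogens from standard valence (C 4, N 3, O 2, S 2, halogen 1); for lowercase aromatic atoms, an aromatic c carries 1 H when it has two neighbours and 0 H with three, and aromatic n carries 0 H:
  atom 1: S, bond orders sum to 1 (valence 2) → 1 H
  atom 2: aromatic c, 3 neighbours → 0 H
  atom 3: aromatic c, 3 neighbours → 0 H
  atom 4: C, bond orders sum to 4 (valence 4) → 0 H
  atom 5: O, bond orders sum to 2 (valence 2) → 0 H
  atom 6: O, bond orders sum to 2 (valence 2) → 0 H
  atom 7: C, bond orders sum to 1 (valence 4) → 3 H
  atom 8: aromatic c, 3 neighbours → 0 H
  atom 9: N, bond orders sum to 1 (valence 3) → 2 H
  atom 10: aromatic c, 3 neighbours → 0 H
  atom 11: C, bond orders sum to 4 (valence 4) → 0 H
  atom 12: O, bond orders sum to 1 (valence 2) → 1 H
  atom 13: O, bond orders sum to 2 (valence 2) → 0 H
  atom 14: aromatic c, 2 neighbours → 1 H
  atom 15: aromatic c, 3 neighbours → 0 H
  atom 16: O, bond orders sum to 1 (valence 2) → 1 H
Totals → C:9, H:9, N:1, O:5, S:1.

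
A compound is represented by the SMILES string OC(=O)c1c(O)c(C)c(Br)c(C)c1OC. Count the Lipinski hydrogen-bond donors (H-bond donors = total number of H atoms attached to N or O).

2

Donors: find every N or O and count the H atoms it carries.
  atom 1 (O): bond orders sum to 1 → 1 H
  atom 3 (O): bond orders sum to 2 → 0 H
  atom 6 (O): bond orders sum to 1 → 1 H
  atom 14 (O): bond orders sum to 2 → 0 H
Lipinski HBD = 2.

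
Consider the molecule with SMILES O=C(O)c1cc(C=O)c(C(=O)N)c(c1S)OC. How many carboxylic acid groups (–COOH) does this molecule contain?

1

The carboxylic acid motif appears at heavy-atom position 2 in the SMILES.
Other groups present: 1 aldehyde, 1 amide, 1 ether, 1 thiol.
Carboxylic acid count: 1.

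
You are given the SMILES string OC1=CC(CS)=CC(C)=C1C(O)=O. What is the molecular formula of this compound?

C9H10O3S

Walk through each heavy atom and fill implicit hydrogens from standard valence (C 4, N 3, O 2, S 2, halogen 1):
  atom 1: O, bond orders sum to 1 (valence 2) → 1 H
  atom 2: C, bond orders sum to 4 (valence 4) → 0 H
  atom 3: C, bond orders sum to 3 (valence 4) → 1 H
  atom 4: C, bond orders sum to 4 (valence 4) → 0 H
  atom 5: C, bond orders sum to 2 (valence 4) → 2 H
  atom 6: S, bond orders sum to 1 (valence 2) → 1 H
  atom 7: C, bond orders sum to 3 (valence 4) → 1 H
  atom 8: C, bond orders sum to 4 (valence 4) → 0 H
  atom 9: C, bond orders sum to 1 (valence 4) → 3 H
  atom 10: C, bond orders sum to 4 (valence 4) → 0 H
  atom 11: C, bond orders sum to 4 (valence 4) → 0 H
  atom 12: O, bond orders sum to 1 (valence 2) → 1 H
  atom 13: O, bond orders sum to 2 (valence 2) → 0 H
Totals → C:9, H:10, O:3, S:1.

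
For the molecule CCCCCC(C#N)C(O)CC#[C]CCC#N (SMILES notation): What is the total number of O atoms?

1

Scan the SMILES for O atoms (remember two-letter symbols like Cl and Br are single atoms).
Oxygen count: 1.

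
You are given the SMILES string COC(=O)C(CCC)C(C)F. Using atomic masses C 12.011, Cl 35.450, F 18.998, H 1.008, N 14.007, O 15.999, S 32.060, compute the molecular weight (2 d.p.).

162.20 g/mol

First, the molecular formula is C8H15FO2 (counting implicit H from valence).
  C: 8 × 12.011 = 96.088
  F: 1 × 18.998 = 18.998
  H: 15 × 1.008 = 15.120
  O: 2 × 15.999 = 31.998
Sum: 8×12.011 + 1×18.998 + 15×1.008 + 2×15.999 = 162.204 → 162.20 g/mol.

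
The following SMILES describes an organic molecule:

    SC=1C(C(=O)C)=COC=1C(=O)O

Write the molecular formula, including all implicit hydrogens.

Walk through each heavy atom and fill implicit hydrogens from standard valence (C 4, N 3, O 2, S 2, halogen 1):
  atom 1: S, bond orders sum to 1 (valence 2) → 1 H
  atom 2: C, bond orders sum to 4 (valence 4) → 0 H
  atom 3: C, bond orders sum to 4 (valence 4) → 0 H
  atom 4: C, bond orders sum to 4 (valence 4) → 0 H
  atom 5: O, bond orders sum to 2 (valence 2) → 0 H
  atom 6: C, bond orders sum to 1 (valence 4) → 3 H
  atom 7: C, bond orders sum to 3 (valence 4) → 1 H
  atom 8: O, bond orders sum to 2 (valence 2) → 0 H
  atom 9: C, bond orders sum to 4 (valence 4) → 0 H
  atom 10: C, bond orders sum to 4 (valence 4) → 0 H
  atom 11: O, bond orders sum to 2 (valence 2) → 0 H
  atom 12: O, bond orders sum to 1 (valence 2) → 1 H
Totals → C:7, H:6, O:4, S:1.
In Hill order: C7H6O4S.

C7H6O4S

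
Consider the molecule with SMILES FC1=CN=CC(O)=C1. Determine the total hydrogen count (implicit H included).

Walk through each heavy atom and fill implicit hydrogens from standard valence (C 4, N 3, O 2, S 2, halogen 1):
  atom 1: F (halogen, monovalent) → 0 H
  atom 2: C, bond orders sum to 4 (valence 4) → 0 H
  atom 3: C, bond orders sum to 3 (valence 4) → 1 H
  atom 4: N, bond orders sum to 3 (valence 3) → 0 H
  atom 5: C, bond orders sum to 3 (valence 4) → 1 H
  atom 6: C, bond orders sum to 4 (valence 4) → 0 H
  atom 7: O, bond orders sum to 1 (valence 2) → 1 H
  atom 8: C, bond orders sum to 3 (valence 4) → 1 H
Total hydrogens: 4.

4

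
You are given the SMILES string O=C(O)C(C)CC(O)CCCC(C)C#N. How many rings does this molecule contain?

0

In SMILES, each pair of matching ring-closure digits denotes one ring-closing bond; the number of such bonds equals the number of independent rings.
Ring-closure bonds here: 0.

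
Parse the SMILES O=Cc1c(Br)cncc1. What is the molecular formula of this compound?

Walk through each heavy atom and fill implicit hydrogens from standard valence (C 4, N 3, O 2, S 2, halogen 1); for lowercase aromatic atoms, an aromatic c carries 1 H when it has two neighbours and 0 H with three, and aromatic n carries 0 H:
  atom 1: O, bond orders sum to 2 (valence 2) → 0 H
  atom 2: C, bond orders sum to 3 (valence 4) → 1 H
  atom 3: aromatic c, 3 neighbours → 0 H
  atom 4: aromatic c, 3 neighbours → 0 H
  atom 5: Br (halogen, monovalent) → 0 H
  atom 6: aromatic c, 2 neighbours → 1 H
  atom 7: aromatic n, 2 neighbours → 0 H
  atom 8: aromatic c, 2 neighbours → 1 H
  atom 9: aromatic c, 2 neighbours → 1 H
Totals → C:6, H:4, Br:1, N:1, O:1.

C6H4BrNO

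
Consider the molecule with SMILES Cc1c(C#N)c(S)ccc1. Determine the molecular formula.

Walk through each heavy atom and fill implicit hydrogens from standard valence (C 4, N 3, O 2, S 2, halogen 1); for lowercase aromatic atoms, an aromatic c carries 1 H when it has two neighbours and 0 H with three, and aromatic n carries 0 H:
  atom 1: C, bond orders sum to 1 (valence 4) → 3 H
  atom 2: aromatic c, 3 neighbours → 0 H
  atom 3: aromatic c, 3 neighbours → 0 H
  atom 4: C, bond orders sum to 4 (valence 4) → 0 H
  atom 5: N, bond orders sum to 3 (valence 3) → 0 H
  atom 6: aromatic c, 3 neighbours → 0 H
  atom 7: S, bond orders sum to 1 (valence 2) → 1 H
  atom 8: aromatic c, 2 neighbours → 1 H
  atom 9: aromatic c, 2 neighbours → 1 H
  atom 10: aromatic c, 2 neighbours → 1 H
Totals → C:8, H:7, N:1, S:1.
In Hill order: C8H7NS.

C8H7NS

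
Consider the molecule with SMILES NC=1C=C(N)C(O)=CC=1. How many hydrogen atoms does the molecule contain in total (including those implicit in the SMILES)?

Walk through each heavy atom and fill implicit hydrogens from standard valence (C 4, N 3, O 2, S 2, halogen 1):
  atom 1: N, bond orders sum to 1 (valence 3) → 2 H
  atom 2: C, bond orders sum to 4 (valence 4) → 0 H
  atom 3: C, bond orders sum to 3 (valence 4) → 1 H
  atom 4: C, bond orders sum to 4 (valence 4) → 0 H
  atom 5: N, bond orders sum to 1 (valence 3) → 2 H
  atom 6: C, bond orders sum to 4 (valence 4) → 0 H
  atom 7: O, bond orders sum to 1 (valence 2) → 1 H
  atom 8: C, bond orders sum to 3 (valence 4) → 1 H
  atom 9: C, bond orders sum to 3 (valence 4) → 1 H
Total hydrogens: 8.

8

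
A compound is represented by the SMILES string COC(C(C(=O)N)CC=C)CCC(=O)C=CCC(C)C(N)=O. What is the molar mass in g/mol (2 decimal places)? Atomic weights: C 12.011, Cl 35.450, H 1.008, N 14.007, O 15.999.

310.39 g/mol

First, the molecular formula is C16H26N2O4 (counting implicit H from valence).
  C: 16 × 12.011 = 192.176
  H: 26 × 1.008 = 26.208
  N: 2 × 14.007 = 28.014
  O: 4 × 15.999 = 63.996
Sum: 16×12.011 + 26×1.008 + 2×14.007 + 4×15.999 = 310.394 → 310.39 g/mol.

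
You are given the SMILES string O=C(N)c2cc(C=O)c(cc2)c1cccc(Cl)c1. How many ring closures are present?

2

In SMILES, each pair of matching ring-closure digits denotes one ring-closing bond; the number of such bonds equals the number of independent rings.
Ring-closure bonds here: 2.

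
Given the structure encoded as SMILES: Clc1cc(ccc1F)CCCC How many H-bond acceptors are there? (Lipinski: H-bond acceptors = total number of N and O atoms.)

N atoms: 0; O atoms: 0.
Lipinski HBA = 0 + 0 = 0.

0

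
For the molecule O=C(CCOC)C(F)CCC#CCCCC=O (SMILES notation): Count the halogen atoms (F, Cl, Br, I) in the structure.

1

Halogen atoms appear at heavy-atom position 8 (1×F).
Other groups present: 1 aldehyde, 1 alkyne, 1 ether, 1 ketone.
Halogen count: 1.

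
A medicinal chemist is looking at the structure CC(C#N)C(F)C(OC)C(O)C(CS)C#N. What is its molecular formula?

Walk through each heavy atom and fill implicit hydrogens from standard valence (C 4, N 3, O 2, S 2, halogen 1):
  atom 1: C, bond orders sum to 1 (valence 4) → 3 H
  atom 2: C, bond orders sum to 3 (valence 4) → 1 H
  atom 3: C, bond orders sum to 4 (valence 4) → 0 H
  atom 4: N, bond orders sum to 3 (valence 3) → 0 H
  atom 5: C, bond orders sum to 3 (valence 4) → 1 H
  atom 6: F (halogen, monovalent) → 0 H
  atom 7: C, bond orders sum to 3 (valence 4) → 1 H
  atom 8: O, bond orders sum to 2 (valence 2) → 0 H
  atom 9: C, bond orders sum to 1 (valence 4) → 3 H
  atom 10: C, bond orders sum to 3 (valence 4) → 1 H
  atom 11: O, bond orders sum to 1 (valence 2) → 1 H
  atom 12: C, bond orders sum to 3 (valence 4) → 1 H
  atom 13: C, bond orders sum to 2 (valence 4) → 2 H
  atom 14: S, bond orders sum to 1 (valence 2) → 1 H
  atom 15: C, bond orders sum to 4 (valence 4) → 0 H
  atom 16: N, bond orders sum to 3 (valence 3) → 0 H
Totals → C:10, H:15, F:1, N:2, O:2, S:1.
In Hill order: C10H15FN2O2S.

C10H15FN2O2S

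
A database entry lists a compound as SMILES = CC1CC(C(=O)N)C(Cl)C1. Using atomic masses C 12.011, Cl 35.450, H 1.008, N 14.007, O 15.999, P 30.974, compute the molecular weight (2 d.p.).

161.63 g/mol

First, the molecular formula is C7H12ClNO (counting implicit H from valence).
  C: 7 × 12.011 = 84.077
  Cl: 1 × 35.450 = 35.450
  H: 12 × 1.008 = 12.096
  N: 1 × 14.007 = 14.007
  O: 1 × 15.999 = 15.999
Sum: 7×12.011 + 1×35.450 + 12×1.008 + 1×14.007 + 1×15.999 = 161.629 → 161.63 g/mol.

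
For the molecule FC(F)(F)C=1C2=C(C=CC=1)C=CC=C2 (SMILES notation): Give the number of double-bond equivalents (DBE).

7

Molecular formula: C11H7F3.
DoU = (2C + 2 + N − H − X) / 2, where X is the halogen count and O/S are ignored.
    = (2·11 + 2 + 0 − 7 − 3) / 2 = 14 / 2 = 7.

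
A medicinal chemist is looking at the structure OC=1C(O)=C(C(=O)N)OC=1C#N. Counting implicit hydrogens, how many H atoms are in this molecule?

Walk through each heavy atom and fill implicit hydrogens from standard valence (C 4, N 3, O 2, S 2, halogen 1):
  atom 1: O, bond orders sum to 1 (valence 2) → 1 H
  atom 2: C, bond orders sum to 4 (valence 4) → 0 H
  atom 3: C, bond orders sum to 4 (valence 4) → 0 H
  atom 4: O, bond orders sum to 1 (valence 2) → 1 H
  atom 5: C, bond orders sum to 4 (valence 4) → 0 H
  atom 6: C, bond orders sum to 4 (valence 4) → 0 H
  atom 7: O, bond orders sum to 2 (valence 2) → 0 H
  atom 8: N, bond orders sum to 1 (valence 3) → 2 H
  atom 9: O, bond orders sum to 2 (valence 2) → 0 H
  atom 10: C, bond orders sum to 4 (valence 4) → 0 H
  atom 11: C, bond orders sum to 4 (valence 4) → 0 H
  atom 12: N, bond orders sum to 3 (valence 3) → 0 H
Total hydrogens: 4.

4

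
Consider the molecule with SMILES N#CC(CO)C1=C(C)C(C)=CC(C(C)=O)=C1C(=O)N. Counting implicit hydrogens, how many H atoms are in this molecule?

Walk through each heavy atom and fill implicit hydrogens from standard valence (C 4, N 3, O 2, S 2, halogen 1):
  atom 1: N, bond orders sum to 3 (valence 3) → 0 H
  atom 2: C, bond orders sum to 4 (valence 4) → 0 H
  atom 3: C, bond orders sum to 3 (valence 4) → 1 H
  atom 4: C, bond orders sum to 2 (valence 4) → 2 H
  atom 5: O, bond orders sum to 1 (valence 2) → 1 H
  atom 6: C, bond orders sum to 4 (valence 4) → 0 H
  atom 7: C, bond orders sum to 4 (valence 4) → 0 H
  atom 8: C, bond orders sum to 1 (valence 4) → 3 H
  atom 9: C, bond orders sum to 4 (valence 4) → 0 H
  atom 10: C, bond orders sum to 1 (valence 4) → 3 H
  atom 11: C, bond orders sum to 3 (valence 4) → 1 H
  atom 12: C, bond orders sum to 4 (valence 4) → 0 H
  atom 13: C, bond orders sum to 4 (valence 4) → 0 H
  atom 14: C, bond orders sum to 1 (valence 4) → 3 H
  atom 15: O, bond orders sum to 2 (valence 2) → 0 H
  atom 16: C, bond orders sum to 4 (valence 4) → 0 H
  atom 17: C, bond orders sum to 4 (valence 4) → 0 H
  atom 18: O, bond orders sum to 2 (valence 2) → 0 H
  atom 19: N, bond orders sum to 1 (valence 3) → 2 H
Total hydrogens: 16.

16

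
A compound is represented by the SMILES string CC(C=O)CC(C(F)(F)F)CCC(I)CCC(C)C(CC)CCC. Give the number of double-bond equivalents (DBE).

Degree of unsaturation = (number of rings) + (number of π bonds).
Ring closures in the SMILES: 0.
π bonds: 1 double bond (each 1 DoU) → 1 DoU from unsaturation.
Total DoU = 0 + 1 = 1.

1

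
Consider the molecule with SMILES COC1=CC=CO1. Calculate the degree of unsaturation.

3

Molecular formula: C5H6O2.
DoU = (2C + 2 + N − H − X) / 2, where X is the halogen count and O/S are ignored.
    = (2·5 + 2 + 0 − 6 − 0) / 2 = 6 / 2 = 3.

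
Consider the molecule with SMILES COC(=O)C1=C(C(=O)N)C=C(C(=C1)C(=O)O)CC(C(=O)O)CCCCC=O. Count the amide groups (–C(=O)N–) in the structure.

The amide motif appears at heavy-atom position 7 in the SMILES.
Other groups present: 1 aldehyde, 2 carboxylic acid, 1 ester.
Amide count: 1.

1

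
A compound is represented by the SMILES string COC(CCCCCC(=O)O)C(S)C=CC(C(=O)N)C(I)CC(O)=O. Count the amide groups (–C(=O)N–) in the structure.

1

The amide motif appears at heavy-atom position 17 in the SMILES.
Other groups present: 1 alkene, 2 carboxylic acid, 1 ether, 1 thiol.
Amide count: 1.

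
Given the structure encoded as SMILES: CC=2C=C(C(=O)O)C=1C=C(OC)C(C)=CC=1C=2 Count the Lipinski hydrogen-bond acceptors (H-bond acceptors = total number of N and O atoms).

3

N atoms: 0; O atoms: 3.
Lipinski HBA = 0 + 3 = 3.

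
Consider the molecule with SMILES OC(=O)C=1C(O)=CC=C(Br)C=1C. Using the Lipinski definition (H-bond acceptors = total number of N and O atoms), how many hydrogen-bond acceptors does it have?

3

N atoms: 0; O atoms: 3.
Lipinski HBA = 0 + 3 = 3.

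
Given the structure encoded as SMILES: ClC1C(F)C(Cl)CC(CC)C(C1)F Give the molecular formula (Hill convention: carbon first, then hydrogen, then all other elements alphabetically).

C9H14Cl2F2

Walk through each heavy atom and fill implicit hydrogens from standard valence (C 4, N 3, O 2, S 2, halogen 1):
  atom 1: Cl (halogen, monovalent) → 0 H
  atom 2: C, bond orders sum to 3 (valence 4) → 1 H
  atom 3: C, bond orders sum to 3 (valence 4) → 1 H
  atom 4: F (halogen, monovalent) → 0 H
  atom 5: C, bond orders sum to 3 (valence 4) → 1 H
  atom 6: Cl (halogen, monovalent) → 0 H
  atom 7: C, bond orders sum to 2 (valence 4) → 2 H
  atom 8: C, bond orders sum to 3 (valence 4) → 1 H
  atom 9: C, bond orders sum to 2 (valence 4) → 2 H
  atom 10: C, bond orders sum to 1 (valence 4) → 3 H
  atom 11: C, bond orders sum to 3 (valence 4) → 1 H
  atom 12: C, bond orders sum to 2 (valence 4) → 2 H
  atom 13: F (halogen, monovalent) → 0 H
Totals → C:9, H:14, Cl:2, F:2.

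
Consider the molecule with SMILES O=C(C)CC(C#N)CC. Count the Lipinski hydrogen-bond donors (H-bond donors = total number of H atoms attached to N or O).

0

Donors: find every N or O and count the H atoms it carries.
  atom 1 (O): bond orders sum to 2 → 0 H
  atom 7 (N): bond orders sum to 3 → 0 H
Lipinski HBD = 0.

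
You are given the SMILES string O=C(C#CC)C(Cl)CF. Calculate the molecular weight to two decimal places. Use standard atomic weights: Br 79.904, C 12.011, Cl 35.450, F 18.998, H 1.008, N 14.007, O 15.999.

First, the molecular formula is C6H6ClFO (counting implicit H from valence).
  C: 6 × 12.011 = 72.066
  Cl: 1 × 35.450 = 35.450
  F: 1 × 18.998 = 18.998
  H: 6 × 1.008 = 6.048
  O: 1 × 15.999 = 15.999
Sum: 6×12.011 + 1×35.450 + 1×18.998 + 6×1.008 + 1×15.999 = 148.561 → 148.56 g/mol.

148.56 g/mol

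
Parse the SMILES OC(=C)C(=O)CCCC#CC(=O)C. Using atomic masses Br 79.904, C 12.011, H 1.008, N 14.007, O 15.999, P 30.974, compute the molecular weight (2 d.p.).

180.20 g/mol

First, the molecular formula is C10H12O3 (counting implicit H from valence).
  C: 10 × 12.011 = 120.110
  H: 12 × 1.008 = 12.096
  O: 3 × 15.999 = 47.997
Sum: 10×12.011 + 12×1.008 + 3×15.999 = 180.203 → 180.20 g/mol.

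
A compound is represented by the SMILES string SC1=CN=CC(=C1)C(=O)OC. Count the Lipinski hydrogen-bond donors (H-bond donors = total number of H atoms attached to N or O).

0

Donors: find every N or O and count the H atoms it carries.
  atom 4 (N): bond orders sum to 3 → 0 H
  atom 9 (O): bond orders sum to 2 → 0 H
  atom 10 (O): bond orders sum to 2 → 0 H
Lipinski HBD = 0.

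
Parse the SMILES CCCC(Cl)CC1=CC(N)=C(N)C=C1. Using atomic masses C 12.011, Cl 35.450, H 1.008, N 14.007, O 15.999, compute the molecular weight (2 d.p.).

212.72 g/mol

First, the molecular formula is C11H17ClN2 (counting implicit H from valence).
  C: 11 × 12.011 = 132.121
  Cl: 1 × 35.450 = 35.450
  H: 17 × 1.008 = 17.136
  N: 2 × 14.007 = 28.014
Sum: 11×12.011 + 1×35.450 + 17×1.008 + 2×14.007 = 212.721 → 212.72 g/mol.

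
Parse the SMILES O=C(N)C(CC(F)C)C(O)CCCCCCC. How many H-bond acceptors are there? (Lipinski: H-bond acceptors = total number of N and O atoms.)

N atoms: 1; O atoms: 2.
Lipinski HBA = 1 + 2 = 3.

3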